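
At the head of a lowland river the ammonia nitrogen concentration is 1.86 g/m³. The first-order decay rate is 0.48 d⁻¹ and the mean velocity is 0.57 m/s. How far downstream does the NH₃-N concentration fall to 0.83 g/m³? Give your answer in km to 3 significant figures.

82.8 km

From C = C₀·e^(−kt), t = ln(C₀/C)/k = ln(1.86/0.83)/0.48 = 0.8069/0.48 = 1.681 d.
Distance = v·t = 0.57 m/s × 1.452e+05 s = 8.279e+04 m = 82.79 km.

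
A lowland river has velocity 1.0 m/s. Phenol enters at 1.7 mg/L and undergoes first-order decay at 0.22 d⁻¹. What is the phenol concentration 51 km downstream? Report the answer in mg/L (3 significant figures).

1.49 mg/L

Travel time t = 51 km / 1.0 m/s = 5.1e+04/1.0 = 5.1e+04 s = 0.5903 d.
First-order decay: C = 1.7·exp(−0.22·0.5903) = 1.7·0.8782 = 1.493 mg/L.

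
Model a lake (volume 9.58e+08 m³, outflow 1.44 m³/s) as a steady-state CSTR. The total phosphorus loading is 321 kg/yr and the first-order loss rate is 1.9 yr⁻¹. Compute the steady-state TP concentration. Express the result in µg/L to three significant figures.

Outflow Q = 1.44 m³/s × 3.156e+07 s/yr = 4.544e+07 m³/yr.
Steady-state CSTR mass balance: W = Q·C + k·V·C, so C = W/(Q + kV).
Q + kV = 4.544e+07 + 1.9·9.58e+08 = 1.866e+09 m³/yr.
C = 321/1.866e+09 = 1.721e-07 kg/m³ = 0.0001721 mg/L = 0.1721 µg/L.

0.172 µg/L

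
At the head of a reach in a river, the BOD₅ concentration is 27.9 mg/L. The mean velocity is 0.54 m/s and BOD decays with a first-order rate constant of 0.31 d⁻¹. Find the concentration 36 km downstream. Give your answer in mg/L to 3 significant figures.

Travel time t = 36 km / 0.54 m/s = 3.6e+04/0.54 = 6.667e+04 s = 0.7716 d.
First-order decay: C = 27.9·exp(−0.31·0.7716) = 27.9·0.7873 = 21.96 mg/L.

22.0 mg/L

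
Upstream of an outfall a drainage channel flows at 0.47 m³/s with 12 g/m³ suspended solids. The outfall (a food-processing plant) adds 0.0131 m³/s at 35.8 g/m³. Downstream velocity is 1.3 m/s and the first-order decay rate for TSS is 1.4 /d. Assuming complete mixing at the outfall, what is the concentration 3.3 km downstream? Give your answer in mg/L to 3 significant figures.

After complete mixing, C₀ = (0.0131·35.8 + 0.47·12) / 0.4831 = 12.65 mg/L.
Travel time t = 3300 m / 1.3 m/s = 2538 s = 0.02938 d.
C = 12.65·exp(−1.4·0.02938) = 12.65·0.9597 = 12.14 mg/L.

12.1 mg/L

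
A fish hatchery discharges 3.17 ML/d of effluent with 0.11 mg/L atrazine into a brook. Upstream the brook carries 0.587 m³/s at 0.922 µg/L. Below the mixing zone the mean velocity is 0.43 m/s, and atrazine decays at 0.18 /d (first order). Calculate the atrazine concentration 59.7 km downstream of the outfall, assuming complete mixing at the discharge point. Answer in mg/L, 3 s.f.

3.17 ML/d = 0.03669 m³/s.
0.922 µg/L = 0.000922 mg/L.
After complete mixing, C₀ = (0.03669·0.11 + 0.587·0.000922) / 0.6237 = 0.007339 mg/L.
Travel time t = 5.97e+04 m / 0.43 m/s = 1.388e+05 s = 1.607 d.
C = 0.007339·exp(−0.18·1.607) = 0.007339·0.7488 = 0.005495 mg/L.

0.00550 mg/L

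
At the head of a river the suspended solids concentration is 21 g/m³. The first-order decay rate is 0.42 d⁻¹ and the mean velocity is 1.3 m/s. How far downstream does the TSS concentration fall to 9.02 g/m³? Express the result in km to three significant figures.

From C = C₀·e^(−kt), t = ln(C₀/C)/k = ln(21/9.02)/0.42 = 0.8451/0.42 = 2.012 d.
Distance = v·t = 1.3 m/s × 1.738e+05 s = 2.26e+05 m = 226 km.

226 km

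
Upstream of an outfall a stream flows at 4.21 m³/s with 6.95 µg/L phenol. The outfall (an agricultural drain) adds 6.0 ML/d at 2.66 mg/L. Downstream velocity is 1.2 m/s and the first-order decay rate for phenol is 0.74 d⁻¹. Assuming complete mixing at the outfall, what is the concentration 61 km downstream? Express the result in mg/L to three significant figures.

0.0324 mg/L

6.0 ML/d = 0.06944 m³/s.
6.95 µg/L = 0.00695 mg/L.
After complete mixing, C₀ = (0.06944·2.66 + 4.21·0.00695) / 4.279 = 0.05 mg/L.
Travel time t = 6.1e+04 m / 1.2 m/s = 5.083e+04 s = 0.5883 d.
C = 0.05·exp(−0.74·0.5883) = 0.05·0.647 = 0.03235 mg/L.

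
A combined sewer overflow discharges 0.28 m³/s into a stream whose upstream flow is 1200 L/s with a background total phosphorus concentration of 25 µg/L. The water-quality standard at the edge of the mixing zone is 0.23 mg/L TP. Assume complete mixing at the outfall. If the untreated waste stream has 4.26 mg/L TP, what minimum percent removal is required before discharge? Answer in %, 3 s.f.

74.0 %

1200 L/s = 1.2 m³/s.
25 µg/L = 0.025 mg/L.
Mass balance: 0.23·1.48 = 0.28·Cₑ + 1.2·0.025.
Cₑ = (0.3404 − 0.03) / 0.28 = 1.109 mg/L.
Required removal = 1 − 1.109/4.26 = 73.98 %.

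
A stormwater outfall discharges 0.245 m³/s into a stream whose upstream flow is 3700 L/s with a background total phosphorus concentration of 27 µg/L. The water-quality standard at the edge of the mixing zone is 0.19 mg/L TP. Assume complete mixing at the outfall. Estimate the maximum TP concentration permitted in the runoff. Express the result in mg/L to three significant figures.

2.65 mg/L

3700 L/s = 3.7 m³/s.
27 µg/L = 0.027 mg/L.
Mass balance: 0.19·3.945 = 0.245·Cₑ + 3.7·0.027.
Cₑ = (0.7496 − 0.0999) / 0.245 = 2.652 mg/L.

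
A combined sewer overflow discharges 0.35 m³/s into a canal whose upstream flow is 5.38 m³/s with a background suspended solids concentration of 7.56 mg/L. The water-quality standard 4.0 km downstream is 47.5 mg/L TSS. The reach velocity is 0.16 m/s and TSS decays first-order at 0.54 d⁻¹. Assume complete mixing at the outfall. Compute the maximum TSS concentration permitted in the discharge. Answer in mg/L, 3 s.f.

793 mg/L

Travel time to the compliance point: t = 4000/0.16 = 2.5e+04 s = 0.2894 d; decay factor exp(−0.54·0.2894) = 0.8553.
So the concentration just after mixing may be at most 47.5/0.8553 = 55.53 mg/L.
Mass balance: 55.53·5.73 = 0.35·Cₑ + 5.38·7.56.
Cₑ = (318.2 − 40.67) / 0.35 = 792.9 mg/L.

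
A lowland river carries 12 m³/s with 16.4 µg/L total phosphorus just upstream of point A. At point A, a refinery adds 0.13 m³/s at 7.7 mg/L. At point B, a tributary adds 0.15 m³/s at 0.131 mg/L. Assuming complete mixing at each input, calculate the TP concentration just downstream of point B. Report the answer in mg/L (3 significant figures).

0.0991 mg/L

16.4 µg/L = 0.0164 mg/L.
After input A: C = (12·0.0164 + 0.13·7.7) / 12.13 = 0.09875 mg/L.
After input B: C = (12.13·0.09875 + 0.15·0.131) / 12.28 = 0.09914 mg/L.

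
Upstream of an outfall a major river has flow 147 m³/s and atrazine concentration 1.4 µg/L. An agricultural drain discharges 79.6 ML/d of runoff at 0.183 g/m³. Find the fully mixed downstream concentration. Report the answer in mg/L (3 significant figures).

0.00253 mg/L

79.6 ML/d = 0.9213 m³/s.
1.4 µg/L = 0.0014 mg/L.
Conservation of mass across the mixing zone: C = (0.9213·0.183 + 147·0.0014) / (0.9213 + 147) = 0.3744/147.9 = 0.002531 mg/L.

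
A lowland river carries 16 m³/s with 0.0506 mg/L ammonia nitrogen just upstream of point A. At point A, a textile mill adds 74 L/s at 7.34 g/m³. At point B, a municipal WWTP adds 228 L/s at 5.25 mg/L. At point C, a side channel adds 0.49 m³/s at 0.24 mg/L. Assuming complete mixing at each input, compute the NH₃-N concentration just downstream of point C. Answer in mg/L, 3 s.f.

74 L/s = 0.074 m³/s.
After input A: C = (16·0.0506 + 0.074·7.34) / 16.07 = 0.08416 mg/L.
228 L/s = 0.228 m³/s.
After input B: C = (16.07·0.08416 + 0.228·5.25) / 16.3 = 0.1564 mg/L.
After input C: C = (16.3·0.1564 + 0.49·0.24) / 16.79 = 0.1588 mg/L.

0.159 mg/L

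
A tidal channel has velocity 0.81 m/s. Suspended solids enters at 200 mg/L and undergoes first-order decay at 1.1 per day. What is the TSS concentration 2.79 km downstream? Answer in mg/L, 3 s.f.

Travel time t = 2.79 km / 0.81 m/s = 2790/0.81 = 3444 s = 0.03987 d.
First-order decay: C = 200·exp(−1.1·0.03987) = 200·0.9571 = 191.4 mg/L.

191 mg/L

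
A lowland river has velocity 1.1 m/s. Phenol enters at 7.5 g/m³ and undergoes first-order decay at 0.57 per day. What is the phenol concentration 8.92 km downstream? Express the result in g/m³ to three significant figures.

7.11 g/m³

Travel time t = 8.92 km / 1.1 m/s = 8920/1.1 = 8109 s = 0.09386 d.
First-order decay: C = 7.5·exp(−0.57·0.09386) = 7.5·0.9479 = 7.109 g/m³.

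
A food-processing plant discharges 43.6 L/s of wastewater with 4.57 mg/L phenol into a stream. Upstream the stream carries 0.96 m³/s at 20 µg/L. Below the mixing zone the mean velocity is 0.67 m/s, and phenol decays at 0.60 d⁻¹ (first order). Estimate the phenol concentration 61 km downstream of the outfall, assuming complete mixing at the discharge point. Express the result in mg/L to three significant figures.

43.6 L/s = 0.0436 m³/s.
20 µg/L = 0.02 mg/L.
After complete mixing, C₀ = (0.0436·4.57 + 0.96·0.02) / 1.004 = 0.2177 mg/L.
Travel time t = 6.1e+04 m / 0.67 m/s = 9.104e+04 s = 1.054 d.
C = 0.2177·exp(−0.60·1.054) = 0.2177·0.5314 = 0.1157 mg/L.

0.116 mg/L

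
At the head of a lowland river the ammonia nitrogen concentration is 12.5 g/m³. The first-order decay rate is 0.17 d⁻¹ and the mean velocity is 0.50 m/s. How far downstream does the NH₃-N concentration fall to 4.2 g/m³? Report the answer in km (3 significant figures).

277 km

From C = C₀·e^(−kt), t = ln(C₀/C)/k = ln(12.5/4.2)/0.17 = 1.091/0.17 = 6.416 d.
Distance = v·t = 0.50 m/s × 5.543e+05 s = 2.772e+05 m = 277.2 km.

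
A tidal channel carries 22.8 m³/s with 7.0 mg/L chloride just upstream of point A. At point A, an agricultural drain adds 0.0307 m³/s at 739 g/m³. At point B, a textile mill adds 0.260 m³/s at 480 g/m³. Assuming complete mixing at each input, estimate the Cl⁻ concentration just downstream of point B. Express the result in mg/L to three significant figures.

13.3 mg/L

After input A: C = (22.8·7 + 0.0307·739) / 22.83 = 7.984 mg/L.
After input B: C = (22.83·7.984 + 0.26·480) / 23.09 = 13.3 mg/L.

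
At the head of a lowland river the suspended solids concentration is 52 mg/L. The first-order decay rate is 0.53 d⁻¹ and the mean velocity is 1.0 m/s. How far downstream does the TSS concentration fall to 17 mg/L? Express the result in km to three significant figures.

From C = C₀·e^(−kt), t = ln(C₀/C)/k = ln(52/17)/0.53 = 1.118/0.53 = 2.109 d.
Distance = v·t = 1.0 m/s × 1.823e+05 s = 1.823e+05 m = 182.3 km.

182 km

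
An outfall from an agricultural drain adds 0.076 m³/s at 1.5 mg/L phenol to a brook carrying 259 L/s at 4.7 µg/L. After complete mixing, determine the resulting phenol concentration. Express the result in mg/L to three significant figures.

259 L/s = 0.259 m³/s.
4.7 µg/L = 0.0047 mg/L.
By mass balance at complete mixing, C = (0.076·1.5 + 0.259·0.0047) / (0.076 + 0.259) = 0.1152/0.335 = 0.3439 mg/L.

0.344 mg/L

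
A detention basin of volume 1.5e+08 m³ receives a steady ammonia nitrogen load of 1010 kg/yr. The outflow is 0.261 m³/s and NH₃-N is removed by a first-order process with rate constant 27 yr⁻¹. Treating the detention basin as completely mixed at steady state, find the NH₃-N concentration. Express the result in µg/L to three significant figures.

0.249 µg/L

Outflow Q = 0.261 m³/s × 3.156e+07 s/yr = 8.237e+06 m³/yr.
Steady-state CSTR mass balance: W = Q·C + k·V·C, so C = W/(Q + kV).
Q + kV = 8.237e+06 + 27·1.5e+08 = 4.058e+09 m³/yr.
C = 1010/4.058e+09 = 2.489e-07 kg/m³ = 0.0002489 mg/L = 0.2489 µg/L.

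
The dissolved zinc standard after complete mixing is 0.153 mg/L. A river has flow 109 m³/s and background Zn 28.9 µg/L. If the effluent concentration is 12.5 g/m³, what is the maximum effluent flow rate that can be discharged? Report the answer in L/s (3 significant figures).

1100 L/s

28.9 µg/L = 0.0289 mg/L.
Mass balance at complete mixing: C_std·(Q_w + Q_r) = Q_w·C_e + Q_r·C_b.
Rearranging, Q_w = Q_r·(C_std − C_b)/(C_e − C_std) = 109·(0.153 − 0.0289) / (12.5 − 0.153) = 1.096 m³/s.
= 1096 L/s.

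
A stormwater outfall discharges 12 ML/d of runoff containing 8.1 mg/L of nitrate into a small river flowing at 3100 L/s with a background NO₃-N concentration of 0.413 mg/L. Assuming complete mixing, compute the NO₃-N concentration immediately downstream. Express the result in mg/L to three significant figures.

0.743 mg/L

12 ML/d = 0.1389 m³/s.
3100 L/s = 3.1 m³/s.
Conservation of mass across the mixing zone: C = (0.1389·8.1 + 3.1·0.413) / (0.1389 + 3.1) = 2.405/3.239 = 0.7426 mg/L.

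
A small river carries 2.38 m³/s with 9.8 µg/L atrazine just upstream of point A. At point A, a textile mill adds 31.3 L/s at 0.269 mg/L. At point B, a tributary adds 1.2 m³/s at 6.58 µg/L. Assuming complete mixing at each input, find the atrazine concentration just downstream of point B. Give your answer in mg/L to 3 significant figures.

0.0110 mg/L

9.8 µg/L = 0.0098 mg/L.
31.3 L/s = 0.0313 m³/s.
After input A: C = (2.38·0.0098 + 0.0313·0.269) / 2.411 = 0.01316 mg/L.
6.58 µg/L = 0.00658 mg/L.
After input B: C = (2.411·0.01316 + 1.2·0.00658) / 3.611 = 0.01098 mg/L.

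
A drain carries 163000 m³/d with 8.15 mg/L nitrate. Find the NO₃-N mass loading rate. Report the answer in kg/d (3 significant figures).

163000 m³/d = 1.887 m³/s.
Mass flux = Q·C = 1.887 m³/s × 8.15 g/m³ = 15.38 g/s.
= 15.38 g/s × 86.4 = 1328 kg/d.

1330 kg/d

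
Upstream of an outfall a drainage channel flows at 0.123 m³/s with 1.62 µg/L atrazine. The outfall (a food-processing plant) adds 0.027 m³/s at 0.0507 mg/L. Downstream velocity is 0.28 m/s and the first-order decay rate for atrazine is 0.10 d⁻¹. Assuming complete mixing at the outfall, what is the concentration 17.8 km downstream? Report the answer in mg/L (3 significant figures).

1.62 µg/L = 0.00162 mg/L.
After complete mixing, C₀ = (0.027·0.0507 + 0.123·0.00162) / 0.15 = 0.01045 mg/L.
Travel time t = 1.78e+04 m / 0.28 m/s = 6.357e+04 s = 0.7358 d.
C = 0.01045·exp(−0.10·0.7358) = 0.01045·0.9291 = 0.009713 mg/L.

0.00971 mg/L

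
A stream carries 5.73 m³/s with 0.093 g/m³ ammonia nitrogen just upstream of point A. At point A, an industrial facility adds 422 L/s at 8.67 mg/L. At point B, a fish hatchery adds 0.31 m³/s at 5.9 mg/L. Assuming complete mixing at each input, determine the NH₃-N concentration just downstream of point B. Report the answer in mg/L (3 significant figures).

0.932 mg/L

422 L/s = 0.422 m³/s.
After input A: C = (5.73·0.093 + 0.422·8.67) / 6.152 = 0.6813 mg/L.
After input B: C = (6.152·0.6813 + 0.31·5.9) / 6.462 = 0.9317 mg/L.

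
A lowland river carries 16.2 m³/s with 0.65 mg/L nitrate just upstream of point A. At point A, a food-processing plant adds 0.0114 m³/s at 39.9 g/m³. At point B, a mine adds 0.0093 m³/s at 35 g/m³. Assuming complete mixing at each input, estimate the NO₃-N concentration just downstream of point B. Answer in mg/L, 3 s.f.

After input A: C = (16.2·0.65 + 0.0114·39.9) / 16.21 = 0.6776 mg/L.
After input B: C = (16.21·0.6776 + 0.0093·35) / 16.22 = 0.6973 mg/L.

0.697 mg/L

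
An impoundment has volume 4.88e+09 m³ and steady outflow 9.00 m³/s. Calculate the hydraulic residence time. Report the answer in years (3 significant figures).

17.2 yr

Q = 9.00 m³/s × 3.156e+07 s/yr = 2.84e+08 m³/yr.
Hydraulic residence time τ = V/Q = 4.88e+09/2.84e+08 = 17.18 yr.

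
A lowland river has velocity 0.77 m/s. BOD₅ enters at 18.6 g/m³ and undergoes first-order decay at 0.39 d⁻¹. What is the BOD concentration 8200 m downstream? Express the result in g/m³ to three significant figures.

Travel time t = 8200 m / 0.77 m/s = 8200/0.77 = 1.065e+04 s = 0.1233 d.
First-order decay: C = 18.6·exp(−0.39·0.1233) = 18.6·0.9531 = 17.73 g/m³.

17.7 g/m³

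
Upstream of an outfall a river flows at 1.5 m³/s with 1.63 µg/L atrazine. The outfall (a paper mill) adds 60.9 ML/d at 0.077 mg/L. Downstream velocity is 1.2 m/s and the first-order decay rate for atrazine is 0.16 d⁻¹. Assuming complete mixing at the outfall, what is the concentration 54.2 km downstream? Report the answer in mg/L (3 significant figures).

0.0237 mg/L

60.9 ML/d = 0.7049 m³/s.
1.63 µg/L = 0.00163 mg/L.
After complete mixing, C₀ = (0.7049·0.077 + 1.5·0.00163) / 2.205 = 0.02572 mg/L.
Travel time t = 5.42e+04 m / 1.2 m/s = 4.517e+04 s = 0.5228 d.
C = 0.02572·exp(−0.16·0.5228) = 0.02572·0.9198 = 0.02366 mg/L.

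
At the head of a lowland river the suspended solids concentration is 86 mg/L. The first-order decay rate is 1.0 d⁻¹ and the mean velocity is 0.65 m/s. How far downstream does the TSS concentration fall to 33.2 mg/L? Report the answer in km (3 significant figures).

53.5 km

From C = C₀·e^(−kt), t = ln(C₀/C)/k = ln(86/33.2)/1.0 = 0.9518/1.0 = 0.9518 d.
Distance = v·t = 0.65 m/s × 8.224e+04 s = 5.345e+04 m = 53.45 km.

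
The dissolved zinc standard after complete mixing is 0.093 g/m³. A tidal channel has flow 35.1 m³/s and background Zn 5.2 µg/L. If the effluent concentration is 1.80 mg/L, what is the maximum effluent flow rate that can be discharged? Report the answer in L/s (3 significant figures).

1810 L/s

5.2 µg/L = 0.0052 mg/L.
Mass balance at complete mixing: C_std·(Q_w + Q_r) = Q_w·C_e + Q_r·C_b.
Rearranging, Q_w = Q_r·(C_std − C_b)/(C_e − C_std) = 35.1·(0.093 − 0.0052) / (1.8 − 0.093) = 1.805 m³/s.
= 1805 L/s.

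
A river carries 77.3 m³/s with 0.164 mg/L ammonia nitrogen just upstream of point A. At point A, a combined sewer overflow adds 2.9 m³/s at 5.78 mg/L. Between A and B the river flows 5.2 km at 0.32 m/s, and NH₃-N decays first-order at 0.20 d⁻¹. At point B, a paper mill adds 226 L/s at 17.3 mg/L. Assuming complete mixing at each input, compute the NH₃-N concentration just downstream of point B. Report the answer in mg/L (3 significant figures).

After input A: C = (77.3·0.164 + 2.9·5.78) / 80.2 = 0.3671 mg/L.
Over the 5.2 km reach to input B (t = 1.625e+04 s = 0.1881 d), decay gives C = 0.3671·exp(−0.20·0.1881) = 0.3535 mg/L.
226 L/s = 0.226 m³/s.
After input B: C = (80.2·0.3535 + 0.226·17.3) / 80.43 = 0.4011 mg/L.

0.401 mg/L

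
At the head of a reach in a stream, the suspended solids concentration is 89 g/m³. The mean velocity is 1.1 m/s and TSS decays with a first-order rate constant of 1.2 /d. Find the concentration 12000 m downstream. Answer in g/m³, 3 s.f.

76.5 g/m³

Travel time t = 12000 m / 1.1 m/s = 1.2e+04/1.1 = 1.091e+04 s = 0.1263 d.
First-order decay: C = 89·exp(−1.2·0.1263) = 89·0.8594 = 76.49 g/m³.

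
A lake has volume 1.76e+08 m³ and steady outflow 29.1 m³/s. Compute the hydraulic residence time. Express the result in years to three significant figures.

Q = 29.1 m³/s × 3.156e+07 s/yr = 9.183e+08 m³/yr.
Hydraulic residence time τ = V/Q = 1.76e+08/9.183e+08 = 0.1917 yr.

0.192 yr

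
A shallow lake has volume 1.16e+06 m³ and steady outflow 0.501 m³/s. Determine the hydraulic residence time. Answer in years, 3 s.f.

Q = 0.501 m³/s × 3.156e+07 s/yr = 1.581e+07 m³/yr.
Hydraulic residence time τ = V/Q = 1.16e+06/1.581e+07 = 0.07337 yr.

0.0734 yr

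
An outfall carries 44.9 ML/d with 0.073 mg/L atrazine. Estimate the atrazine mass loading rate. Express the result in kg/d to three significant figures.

3.28 kg/d

44.9 ML/d = 0.5197 m³/s.
Mass flux = Q·C = 0.5197 m³/s × 0.073 g/m³ = 0.03794 g/s.
= 0.03794 g/s × 86.4 = 3.278 kg/d.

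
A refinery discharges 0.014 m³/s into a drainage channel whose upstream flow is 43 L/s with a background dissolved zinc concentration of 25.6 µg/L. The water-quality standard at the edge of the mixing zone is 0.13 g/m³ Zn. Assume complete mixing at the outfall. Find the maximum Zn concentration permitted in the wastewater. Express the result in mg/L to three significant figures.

0.451 mg/L

43 L/s = 0.043 m³/s.
25.6 µg/L = 0.0256 mg/L.
Mass balance: 0.13·0.057 = 0.014·Cₑ + 0.043·0.0256.
Cₑ = (0.00741 − 0.001101) / 0.014 = 0.4507 mg/L.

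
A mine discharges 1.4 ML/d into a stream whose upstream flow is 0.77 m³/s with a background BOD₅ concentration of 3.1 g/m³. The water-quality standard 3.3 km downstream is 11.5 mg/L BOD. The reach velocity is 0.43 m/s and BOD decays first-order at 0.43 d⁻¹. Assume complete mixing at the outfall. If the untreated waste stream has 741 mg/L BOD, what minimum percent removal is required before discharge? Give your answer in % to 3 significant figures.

1.4 ML/d = 0.0162 m³/s.
Travel time to the compliance point: t = 3300/0.43 = 7674 s = 0.08882 d; decay factor exp(−0.43·0.08882) = 0.9625.
So the concentration just after mixing may be at most 11.5/0.9625 = 11.95 mg/L.
Mass balance: 11.95·0.7862 = 0.0162·Cₑ + 0.77·3.1.
Cₑ = (9.393 − 2.387) / 0.0162 = 432.4 mg/L.
Required removal = 1 − 432.4/741 = 41.65 %.

41.6 %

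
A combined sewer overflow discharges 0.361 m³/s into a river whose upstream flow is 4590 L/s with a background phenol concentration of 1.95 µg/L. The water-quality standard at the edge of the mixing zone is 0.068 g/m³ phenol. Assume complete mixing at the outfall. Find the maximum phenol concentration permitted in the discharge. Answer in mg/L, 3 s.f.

0.908 mg/L

4590 L/s = 4.59 m³/s.
1.95 µg/L = 0.00195 mg/L.
Mass balance: 0.068·4.951 = 0.361·Cₑ + 4.59·0.00195.
Cₑ = (0.3367 − 0.008951) / 0.361 = 0.9078 mg/L.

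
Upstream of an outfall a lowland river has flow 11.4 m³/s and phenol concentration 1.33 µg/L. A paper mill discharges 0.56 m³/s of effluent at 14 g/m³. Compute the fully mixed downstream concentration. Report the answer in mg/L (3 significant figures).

0.657 mg/L

1.33 µg/L = 0.00133 mg/L.
Conservation of mass across the mixing zone: C = (0.56·14 + 11.4·0.00133) / (0.56 + 11.4) = 7.855/11.96 = 0.6568 mg/L.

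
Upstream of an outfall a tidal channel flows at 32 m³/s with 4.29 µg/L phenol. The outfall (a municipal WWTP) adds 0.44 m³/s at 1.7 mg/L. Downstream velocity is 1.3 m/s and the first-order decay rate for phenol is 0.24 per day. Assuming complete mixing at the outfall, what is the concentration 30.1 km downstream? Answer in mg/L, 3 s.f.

4.29 µg/L = 0.00429 mg/L.
After complete mixing, C₀ = (0.44·1.7 + 32·0.00429) / 32.44 = 0.02729 mg/L.
Travel time t = 3.01e+04 m / 1.3 m/s = 2.315e+04 s = 0.268 d.
C = 0.02729·exp(−0.24·0.268) = 0.02729·0.9377 = 0.02559 mg/L.

0.0256 mg/L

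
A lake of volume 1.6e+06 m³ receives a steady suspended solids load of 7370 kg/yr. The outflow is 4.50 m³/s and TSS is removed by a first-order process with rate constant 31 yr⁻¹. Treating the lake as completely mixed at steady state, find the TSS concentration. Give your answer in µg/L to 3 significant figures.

38.5 µg/L

Outflow Q = 4.50 m³/s × 3.156e+07 s/yr = 1.42e+08 m³/yr.
Steady-state CSTR mass balance: W = Q·C + k·V·C, so C = W/(Q + kV).
Q + kV = 1.42e+08 + 31·1.6e+06 = 1.916e+08 m³/yr.
C = 7370/1.916e+08 = 3.846e-05 kg/m³ = 0.03846 mg/L = 38.46 µg/L.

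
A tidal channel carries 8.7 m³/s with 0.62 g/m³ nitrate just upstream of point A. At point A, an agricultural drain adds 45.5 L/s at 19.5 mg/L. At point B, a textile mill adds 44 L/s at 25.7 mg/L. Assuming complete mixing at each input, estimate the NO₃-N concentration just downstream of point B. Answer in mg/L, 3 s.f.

0.843 mg/L

45.5 L/s = 0.0455 m³/s.
After input A: C = (8.7·0.62 + 0.0455·19.5) / 8.745 = 0.7182 mg/L.
44 L/s = 0.044 m³/s.
After input B: C = (8.745·0.7182 + 0.044·25.7) / 8.79 = 0.8433 mg/L.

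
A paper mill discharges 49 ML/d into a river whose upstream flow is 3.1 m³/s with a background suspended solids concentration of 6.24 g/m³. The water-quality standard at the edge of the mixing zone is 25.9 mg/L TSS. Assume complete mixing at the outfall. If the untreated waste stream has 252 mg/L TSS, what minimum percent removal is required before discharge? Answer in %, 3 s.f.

47.1 %

49 ML/d = 0.5671 m³/s.
Mass balance: 25.9·3.667 = 0.5671·Cₑ + 3.1·6.24.
Cₑ = (94.98 − 19.34) / 0.5671 = 133.4 mg/L.
Required removal = 1 − 133.4/252 = 47.08 %.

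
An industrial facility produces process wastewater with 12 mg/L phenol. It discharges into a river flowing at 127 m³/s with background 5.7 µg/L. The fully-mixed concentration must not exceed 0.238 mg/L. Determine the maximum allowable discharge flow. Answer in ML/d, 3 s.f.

5.7 µg/L = 0.0057 mg/L.
Mass balance at complete mixing: C_std·(Q_w + Q_r) = Q_w·C_e + Q_r·C_b.
Rearranging, Q_w = Q_r·(C_std − C_b)/(C_e − C_std) = 127·(0.238 − 0.0057) / (12 − 0.238) = 2.508 m³/s.
= 216.7 ML/d.

217 ML/d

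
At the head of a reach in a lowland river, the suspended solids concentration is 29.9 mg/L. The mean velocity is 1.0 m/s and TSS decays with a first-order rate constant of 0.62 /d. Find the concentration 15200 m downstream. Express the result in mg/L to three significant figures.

Travel time t = 15200 m / 1.0 m/s = 1.52e+04/1.0 = 1.52e+04 s = 0.1759 d.
First-order decay: C = 29.9·exp(−0.62·0.1759) = 29.9·0.8967 = 26.81 mg/L.

26.8 mg/L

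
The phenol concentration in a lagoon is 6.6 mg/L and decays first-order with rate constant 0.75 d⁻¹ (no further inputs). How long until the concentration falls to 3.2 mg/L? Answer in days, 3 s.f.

t = ln(C₀/C)/k = ln(6.6/3.2)/0.75 = 0.7239/0.75 = 0.9652 d.

0.965 d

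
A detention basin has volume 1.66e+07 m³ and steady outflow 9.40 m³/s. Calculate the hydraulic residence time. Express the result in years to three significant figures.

0.0560 yr

Q = 9.40 m³/s × 3.156e+07 s/yr = 2.966e+08 m³/yr.
Hydraulic residence time τ = V/Q = 1.66e+07/2.966e+08 = 0.05596 yr.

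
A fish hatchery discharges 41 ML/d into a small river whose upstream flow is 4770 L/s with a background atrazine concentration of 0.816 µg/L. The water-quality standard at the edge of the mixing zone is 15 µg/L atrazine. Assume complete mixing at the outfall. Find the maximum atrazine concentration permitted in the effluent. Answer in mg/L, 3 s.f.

0.158 mg/L

41 ML/d = 0.4745 m³/s.
4770 L/s = 4.77 m³/s.
0.816 µg/L = 0.000816 mg/L.
15 µg/L = 0.015 mg/L.
Mass balance: 0.015·5.245 = 0.4745·Cₑ + 4.77·0.000816.
Cₑ = (0.07867 − 0.003892) / 0.4745 = 0.1576 mg/L.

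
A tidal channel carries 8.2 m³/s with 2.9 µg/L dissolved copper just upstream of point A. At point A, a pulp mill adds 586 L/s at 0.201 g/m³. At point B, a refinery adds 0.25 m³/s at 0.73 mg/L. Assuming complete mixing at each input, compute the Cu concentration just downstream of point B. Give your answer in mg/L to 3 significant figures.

2.9 µg/L = 0.0029 mg/L.
586 L/s = 0.586 m³/s.
After input A: C = (8.2·0.0029 + 0.586·0.201) / 8.786 = 0.01611 mg/L.
After input B: C = (8.786·0.01611 + 0.25·0.73) / 9.036 = 0.03586 mg/L.

0.0359 mg/L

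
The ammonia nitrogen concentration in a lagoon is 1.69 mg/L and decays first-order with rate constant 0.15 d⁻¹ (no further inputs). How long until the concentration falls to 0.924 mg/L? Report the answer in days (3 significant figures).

t = ln(C₀/C)/k = ln(1.69/0.924)/0.15 = 0.6038/0.15 = 4.025 d.

4.03 d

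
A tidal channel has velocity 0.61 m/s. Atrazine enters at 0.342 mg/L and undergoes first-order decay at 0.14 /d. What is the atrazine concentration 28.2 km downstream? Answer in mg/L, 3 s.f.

Travel time t = 28.2 km / 0.61 m/s = 2.82e+04/0.61 = 4.623e+04 s = 0.5351 d.
First-order decay: C = 0.342·exp(−0.14·0.5351) = 0.342·0.9278 = 0.3173 mg/L.

0.317 mg/L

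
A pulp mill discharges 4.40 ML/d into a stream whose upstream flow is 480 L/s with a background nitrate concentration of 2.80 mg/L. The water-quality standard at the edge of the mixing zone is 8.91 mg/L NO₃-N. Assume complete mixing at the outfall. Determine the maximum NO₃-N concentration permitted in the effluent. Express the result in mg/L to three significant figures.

66.5 mg/L

4.40 ML/d = 0.05093 m³/s.
480 L/s = 0.48 m³/s.
Mass balance: 8.91·0.5309 = 0.05093·Cₑ + 0.48·2.8.
Cₑ = (4.731 − 1.344) / 0.05093 = 66.5 mg/L.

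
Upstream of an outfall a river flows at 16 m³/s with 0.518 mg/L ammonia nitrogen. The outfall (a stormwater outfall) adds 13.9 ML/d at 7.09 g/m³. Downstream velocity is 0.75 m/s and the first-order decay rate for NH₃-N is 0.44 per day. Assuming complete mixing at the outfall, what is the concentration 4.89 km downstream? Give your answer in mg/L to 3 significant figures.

13.9 ML/d = 0.1609 m³/s.
After complete mixing, C₀ = (0.1609·7.09 + 16·0.518) / 16.16 = 0.5834 mg/L.
Travel time t = 4890 m / 0.75 m/s = 6520 s = 0.07546 d.
C = 0.5834·exp(−0.44·0.07546) = 0.5834·0.9673 = 0.5644 mg/L.

0.564 mg/L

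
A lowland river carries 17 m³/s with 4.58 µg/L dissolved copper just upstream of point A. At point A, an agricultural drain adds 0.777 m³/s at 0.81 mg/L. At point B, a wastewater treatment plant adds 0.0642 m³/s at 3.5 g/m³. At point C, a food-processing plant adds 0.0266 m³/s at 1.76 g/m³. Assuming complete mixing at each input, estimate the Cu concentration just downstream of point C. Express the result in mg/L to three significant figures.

0.0548 mg/L

4.58 µg/L = 0.00458 mg/L.
After input A: C = (17·0.00458 + 0.777·0.81) / 17.78 = 0.03978 mg/L.
After input B: C = (17.78·0.03978 + 0.0642·3.5) / 17.84 = 0.05223 mg/L.
After input C: C = (17.84·0.05223 + 0.0266·1.76) / 17.87 = 0.05478 mg/L.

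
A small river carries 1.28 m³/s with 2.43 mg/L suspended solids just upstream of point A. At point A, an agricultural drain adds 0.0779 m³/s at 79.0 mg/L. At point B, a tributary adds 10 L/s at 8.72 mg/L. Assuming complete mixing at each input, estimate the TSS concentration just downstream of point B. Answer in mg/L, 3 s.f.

6.84 mg/L

After input A: C = (1.28·2.43 + 0.0779·79) / 1.358 = 6.823 mg/L.
10 L/s = 0.01 m³/s.
After input B: C = (1.358·6.823 + 0.01·8.72) / 1.368 = 6.837 mg/L.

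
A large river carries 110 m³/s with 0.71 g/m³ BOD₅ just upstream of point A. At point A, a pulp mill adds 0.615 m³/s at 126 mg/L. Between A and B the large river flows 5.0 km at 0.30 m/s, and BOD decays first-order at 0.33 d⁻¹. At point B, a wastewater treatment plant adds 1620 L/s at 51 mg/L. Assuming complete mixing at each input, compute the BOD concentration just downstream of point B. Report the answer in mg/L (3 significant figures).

2.04 mg/L

After input A: C = (110·0.71 + 0.615·126) / 110.6 = 1.407 mg/L.
Over the 5.0 km reach to input B (t = 1.667e+04 s = 0.1929 d), decay gives C = 1.407·exp(−0.33·0.1929) = 1.32 mg/L.
1620 L/s = 1.62 m³/s.
After input B: C = (110.6·1.32 + 1.62·51) / 112.2 = 2.037 mg/L.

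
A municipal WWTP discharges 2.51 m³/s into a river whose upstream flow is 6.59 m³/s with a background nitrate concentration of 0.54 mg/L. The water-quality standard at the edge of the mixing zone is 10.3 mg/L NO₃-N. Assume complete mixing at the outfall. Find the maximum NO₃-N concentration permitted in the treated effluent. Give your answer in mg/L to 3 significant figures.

Mass balance: 10.3·9.1 = 2.51·Cₑ + 6.59·0.54.
Cₑ = (93.73 − 3.559) / 2.51 = 35.92 mg/L.

35.9 mg/L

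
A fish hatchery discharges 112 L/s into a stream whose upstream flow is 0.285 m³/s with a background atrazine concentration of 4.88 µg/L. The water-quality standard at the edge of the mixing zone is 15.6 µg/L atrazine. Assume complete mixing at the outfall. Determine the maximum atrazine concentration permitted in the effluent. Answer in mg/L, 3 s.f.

112 L/s = 0.112 m³/s.
4.88 µg/L = 0.00488 mg/L.
15.6 µg/L = 0.0156 mg/L.
Mass balance: 0.0156·0.397 = 0.112·Cₑ + 0.285·0.00488.
Cₑ = (0.006193 − 0.001391) / 0.112 = 0.04288 mg/L.

0.0429 mg/L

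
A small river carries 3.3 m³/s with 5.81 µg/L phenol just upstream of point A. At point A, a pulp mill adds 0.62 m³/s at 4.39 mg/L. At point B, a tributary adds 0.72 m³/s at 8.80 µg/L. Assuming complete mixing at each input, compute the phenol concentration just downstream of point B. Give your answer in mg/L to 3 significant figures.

5.81 µg/L = 0.00581 mg/L.
After input A: C = (3.3·0.00581 + 0.62·4.39) / 3.92 = 0.6992 mg/L.
8.80 µg/L = 0.0088 mg/L.
After input B: C = (3.92·0.6992 + 0.72·0.0088) / 4.64 = 0.5921 mg/L.

0.592 mg/L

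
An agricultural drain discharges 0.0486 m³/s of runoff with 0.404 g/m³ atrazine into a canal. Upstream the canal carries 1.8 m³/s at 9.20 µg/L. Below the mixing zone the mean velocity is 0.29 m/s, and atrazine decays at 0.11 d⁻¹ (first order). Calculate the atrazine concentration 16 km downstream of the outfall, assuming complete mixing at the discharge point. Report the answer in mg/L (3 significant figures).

9.20 µg/L = 0.0092 mg/L.
After complete mixing, C₀ = (0.0486·0.404 + 1.8·0.0092) / 1.849 = 0.01958 mg/L.
Travel time t = 1.6e+04 m / 0.29 m/s = 5.517e+04 s = 0.6386 d.
C = 0.01958·exp(−0.11·0.6386) = 0.01958·0.9322 = 0.01825 mg/L.

0.0183 mg/L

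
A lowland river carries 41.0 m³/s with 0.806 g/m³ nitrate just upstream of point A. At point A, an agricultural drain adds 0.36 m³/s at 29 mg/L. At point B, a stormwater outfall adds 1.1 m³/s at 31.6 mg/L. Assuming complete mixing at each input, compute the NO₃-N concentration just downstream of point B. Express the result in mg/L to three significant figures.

1.84 mg/L

After input A: C = (41·0.806 + 0.36·29) / 41.36 = 1.051 mg/L.
After input B: C = (41.36·1.051 + 1.1·31.6) / 42.46 = 1.843 mg/L.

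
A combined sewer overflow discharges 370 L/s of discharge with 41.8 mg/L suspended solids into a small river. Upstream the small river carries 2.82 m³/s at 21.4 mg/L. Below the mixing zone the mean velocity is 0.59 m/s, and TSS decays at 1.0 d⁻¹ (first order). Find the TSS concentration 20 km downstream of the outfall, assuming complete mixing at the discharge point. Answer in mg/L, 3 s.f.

16.1 mg/L

370 L/s = 0.37 m³/s.
After complete mixing, C₀ = (0.37·41.8 + 2.82·21.4) / 3.19 = 23.77 mg/L.
Travel time t = 2e+04 m / 0.59 m/s = 3.39e+04 s = 0.3923 d.
C = 23.77·exp(−1.0·0.3923) = 23.77·0.6755 = 16.05 mg/L.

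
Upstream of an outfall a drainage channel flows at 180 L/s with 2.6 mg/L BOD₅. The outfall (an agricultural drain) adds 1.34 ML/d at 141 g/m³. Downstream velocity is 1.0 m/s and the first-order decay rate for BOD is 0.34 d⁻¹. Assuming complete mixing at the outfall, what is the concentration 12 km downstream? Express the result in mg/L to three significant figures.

1.34 ML/d = 0.01551 m³/s.
180 L/s = 0.18 m³/s.
After complete mixing, C₀ = (0.01551·141 + 0.18·2.6) / 0.1955 = 13.58 mg/L.
Travel time t = 1.2e+04 m / 1.0 m/s = 1.2e+04 s = 0.1389 d.
C = 13.58·exp(−0.34·0.1389) = 13.58·0.9539 = 12.95 mg/L.

13.0 mg/L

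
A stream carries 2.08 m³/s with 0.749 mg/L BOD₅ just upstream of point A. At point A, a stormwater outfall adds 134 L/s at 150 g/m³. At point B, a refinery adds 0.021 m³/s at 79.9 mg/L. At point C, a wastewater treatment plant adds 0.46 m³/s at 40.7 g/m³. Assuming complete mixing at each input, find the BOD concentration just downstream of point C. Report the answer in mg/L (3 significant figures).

15.6 mg/L

134 L/s = 0.134 m³/s.
After input A: C = (2.08·0.749 + 0.134·150) / 2.214 = 9.782 mg/L.
After input B: C = (2.214·9.782 + 0.021·79.9) / 2.235 = 10.44 mg/L.
After input C: C = (2.235·10.44 + 0.46·40.7) / 2.695 = 15.61 mg/L.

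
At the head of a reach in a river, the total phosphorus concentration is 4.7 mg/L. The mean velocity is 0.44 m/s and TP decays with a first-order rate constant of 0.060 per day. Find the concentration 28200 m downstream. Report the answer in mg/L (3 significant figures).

4.50 mg/L

Travel time t = 28200 m / 0.44 m/s = 2.82e+04/0.44 = 6.409e+04 s = 0.7418 d.
First-order decay: C = 4.7·exp(−0.060·0.7418) = 4.7·0.9565 = 4.495 mg/L.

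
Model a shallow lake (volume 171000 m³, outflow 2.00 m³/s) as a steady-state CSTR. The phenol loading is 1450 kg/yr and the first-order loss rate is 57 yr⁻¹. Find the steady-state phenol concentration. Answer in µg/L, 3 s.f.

Outflow Q = 2.00 m³/s × 3.156e+07 s/yr = 6.312e+07 m³/yr.
Steady-state CSTR mass balance: W = Q·C + k·V·C, so C = W/(Q + kV).
Q + kV = 6.312e+07 + 57·171000 = 7.286e+07 m³/yr.
C = 1450/7.286e+07 = 1.99e-05 kg/m³ = 0.0199 mg/L = 19.9 µg/L.

19.9 µg/L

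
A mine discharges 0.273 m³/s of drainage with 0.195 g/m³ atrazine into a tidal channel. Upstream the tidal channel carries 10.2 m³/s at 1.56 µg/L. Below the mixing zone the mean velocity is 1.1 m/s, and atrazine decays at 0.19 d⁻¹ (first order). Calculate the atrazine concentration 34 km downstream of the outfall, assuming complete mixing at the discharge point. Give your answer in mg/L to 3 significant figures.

0.00617 mg/L

1.56 µg/L = 0.00156 mg/L.
After complete mixing, C₀ = (0.273·0.195 + 10.2·0.00156) / 10.47 = 0.006602 mg/L.
Travel time t = 3.4e+04 m / 1.1 m/s = 3.091e+04 s = 0.3577 d.
C = 0.006602·exp(−0.19·0.3577) = 0.006602·0.9343 = 0.006169 mg/L.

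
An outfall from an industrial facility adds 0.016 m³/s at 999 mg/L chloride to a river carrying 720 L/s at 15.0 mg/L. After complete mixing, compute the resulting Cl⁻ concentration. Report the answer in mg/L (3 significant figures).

720 L/s = 0.72 m³/s.
Flow-weighted mixing gives C = (0.016·999 + 0.72·15) / (0.016 + 0.72) = 26.78/0.736 = 36.39 mg/L.

36.4 mg/L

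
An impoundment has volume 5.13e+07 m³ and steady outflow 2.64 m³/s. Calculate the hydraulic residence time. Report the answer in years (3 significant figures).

Q = 2.64 m³/s × 3.156e+07 s/yr = 8.331e+07 m³/yr.
Hydraulic residence time τ = V/Q = 5.13e+07/8.331e+07 = 0.6158 yr.

0.616 yr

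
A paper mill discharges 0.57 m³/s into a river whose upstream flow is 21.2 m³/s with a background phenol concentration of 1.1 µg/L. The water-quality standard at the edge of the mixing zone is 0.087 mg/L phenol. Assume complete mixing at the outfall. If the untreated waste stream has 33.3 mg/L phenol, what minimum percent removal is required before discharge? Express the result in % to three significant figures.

90.1 %

1.1 µg/L = 0.0011 mg/L.
Mass balance: 0.087·21.77 = 0.57·Cₑ + 21.2·0.0011.
Cₑ = (1.894 − 0.02332) / 0.57 = 3.282 mg/L.
Required removal = 1 − 3.282/33.3 = 90.14 %.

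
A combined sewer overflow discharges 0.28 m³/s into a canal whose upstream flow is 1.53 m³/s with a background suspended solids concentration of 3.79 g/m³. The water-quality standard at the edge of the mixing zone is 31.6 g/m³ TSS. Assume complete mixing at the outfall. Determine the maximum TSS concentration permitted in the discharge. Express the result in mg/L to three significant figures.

184 mg/L

Mass balance: 31.6·1.81 = 0.28·Cₑ + 1.53·3.79.
Cₑ = (57.2 − 5.799) / 0.28 = 183.6 mg/L.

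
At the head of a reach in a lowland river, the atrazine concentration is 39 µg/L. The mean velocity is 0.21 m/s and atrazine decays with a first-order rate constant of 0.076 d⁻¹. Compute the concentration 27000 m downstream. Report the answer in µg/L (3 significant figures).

Travel time t = 27000 m / 0.21 m/s = 2.7e+04/0.21 = 1.286e+05 s = 1.488 d.
First-order decay: C = 39·exp(−0.076·1.488) = 39·0.8931 = 34.83 µg/L.

34.8 µg/L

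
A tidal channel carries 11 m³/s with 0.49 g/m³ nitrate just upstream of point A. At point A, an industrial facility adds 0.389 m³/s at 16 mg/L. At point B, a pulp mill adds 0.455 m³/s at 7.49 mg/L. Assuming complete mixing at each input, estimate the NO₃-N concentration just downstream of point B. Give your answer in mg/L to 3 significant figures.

1.27 mg/L

After input A: C = (11·0.49 + 0.389·16) / 11.39 = 1.02 mg/L.
After input B: C = (11.39·1.02 + 0.455·7.49) / 11.84 = 1.268 mg/L.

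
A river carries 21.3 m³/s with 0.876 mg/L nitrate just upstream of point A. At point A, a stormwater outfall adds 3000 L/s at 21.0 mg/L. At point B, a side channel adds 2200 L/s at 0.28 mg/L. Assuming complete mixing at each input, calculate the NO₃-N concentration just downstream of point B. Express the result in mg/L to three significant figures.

3000 L/s = 3 m³/s.
After input A: C = (21.3·0.876 + 3·21) / 24.3 = 3.36 mg/L.
2200 L/s = 2.2 m³/s.
After input B: C = (24.3·3.36 + 2.2·0.28) / 26.5 = 3.105 mg/L.

3.10 mg/L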